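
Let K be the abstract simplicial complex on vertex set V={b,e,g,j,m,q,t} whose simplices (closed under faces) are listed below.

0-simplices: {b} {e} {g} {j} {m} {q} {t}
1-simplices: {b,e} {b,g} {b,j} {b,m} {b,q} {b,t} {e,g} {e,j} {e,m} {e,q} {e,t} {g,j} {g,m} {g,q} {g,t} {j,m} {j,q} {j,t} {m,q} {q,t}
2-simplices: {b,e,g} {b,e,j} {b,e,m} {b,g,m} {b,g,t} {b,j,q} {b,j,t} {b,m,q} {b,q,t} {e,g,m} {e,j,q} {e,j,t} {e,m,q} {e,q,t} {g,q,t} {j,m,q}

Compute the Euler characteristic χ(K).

χ(K)=3

n_0=7 n_1=20 n_2=16
χ=+7−20+16=3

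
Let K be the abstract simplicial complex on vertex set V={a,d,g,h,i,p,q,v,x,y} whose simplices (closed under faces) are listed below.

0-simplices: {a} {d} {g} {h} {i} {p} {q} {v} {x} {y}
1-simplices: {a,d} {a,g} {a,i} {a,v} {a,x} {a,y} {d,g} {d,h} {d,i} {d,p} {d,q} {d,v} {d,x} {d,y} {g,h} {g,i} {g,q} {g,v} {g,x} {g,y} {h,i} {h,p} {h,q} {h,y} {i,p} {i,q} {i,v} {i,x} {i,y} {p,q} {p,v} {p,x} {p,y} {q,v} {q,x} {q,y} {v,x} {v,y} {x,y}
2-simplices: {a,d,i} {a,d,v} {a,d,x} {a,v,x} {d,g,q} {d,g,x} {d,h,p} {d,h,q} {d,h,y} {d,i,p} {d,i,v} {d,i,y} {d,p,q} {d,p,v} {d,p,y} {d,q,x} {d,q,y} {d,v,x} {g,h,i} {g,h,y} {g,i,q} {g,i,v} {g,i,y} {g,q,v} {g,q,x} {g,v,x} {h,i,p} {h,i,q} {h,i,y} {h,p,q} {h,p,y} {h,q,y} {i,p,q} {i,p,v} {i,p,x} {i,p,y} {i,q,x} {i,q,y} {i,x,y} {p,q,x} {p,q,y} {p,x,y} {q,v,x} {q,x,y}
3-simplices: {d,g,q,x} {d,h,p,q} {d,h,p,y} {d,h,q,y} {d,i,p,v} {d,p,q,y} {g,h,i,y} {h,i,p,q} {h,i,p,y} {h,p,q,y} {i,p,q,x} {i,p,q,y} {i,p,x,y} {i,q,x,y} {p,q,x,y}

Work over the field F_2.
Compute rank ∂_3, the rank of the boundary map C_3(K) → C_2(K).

rank∂_3=13

n_0=10 n_1=39 n_2=44 n_3=15  [Z2]
∂1: piv[ad,ag,ai,av,ax,ay,dh,dp,dq] rk=9  ker:dg,di,dv,dx,dy,gh,gi,gq,gv,gx,gy,hi,hp,hq,hy,ip,iq,iv,ix,iy,pq,pv,px,py,qv,qx,qy,vx,vy,xy
∂2: piv[adi,adv,adx,avx,dgq,dgx,dhp,dhq,dhy,dip,div,diy,dpq,dpv,dpy,dqx,dqy,ghi,ghy,giq,giv,giy,gqv,gvx,ipx,iqx,ixy] rk=27  ker:dvx,gqx,hip,hiq,hiy,hpq,hpy,hqy,ipq,ipv,ipy,iqy,pqx,pqy,pxy,qvx,qxy
∂3: piv[dgqx,dhpq,dhpy,dhqy,dipv,dpqy,ghiy,hipq,hipy,ipqx,ipqy,ipxy,iqxy] rk=13  ker:hpqy,pqxy
rk∂_3=13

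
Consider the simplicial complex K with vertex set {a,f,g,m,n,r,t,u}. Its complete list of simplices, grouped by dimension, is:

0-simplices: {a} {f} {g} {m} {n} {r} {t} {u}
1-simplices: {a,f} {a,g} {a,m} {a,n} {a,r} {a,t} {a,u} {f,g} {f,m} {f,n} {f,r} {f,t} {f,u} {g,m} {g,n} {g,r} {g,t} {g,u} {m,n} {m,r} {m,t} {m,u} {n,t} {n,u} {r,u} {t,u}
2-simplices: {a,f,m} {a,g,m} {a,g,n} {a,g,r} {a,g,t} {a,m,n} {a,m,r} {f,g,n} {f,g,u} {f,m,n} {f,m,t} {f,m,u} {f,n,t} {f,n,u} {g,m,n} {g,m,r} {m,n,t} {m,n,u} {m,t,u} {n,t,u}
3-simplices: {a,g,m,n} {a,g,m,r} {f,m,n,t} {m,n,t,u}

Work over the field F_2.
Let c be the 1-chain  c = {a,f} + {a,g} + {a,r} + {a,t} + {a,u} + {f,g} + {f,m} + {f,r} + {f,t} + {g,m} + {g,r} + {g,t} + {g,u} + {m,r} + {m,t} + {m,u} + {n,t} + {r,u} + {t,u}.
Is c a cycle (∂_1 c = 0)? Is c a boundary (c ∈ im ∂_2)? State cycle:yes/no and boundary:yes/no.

n_0=8 n_1=26 n_2=20 n_3=4  [Z2]
∂1: piv[af,ag,am,an,ar,at,au] rk=7  ker:fg,fm,fn,fr,ft,fu,gm,gn,gr,gt,gu,mn,mr,mt,mu,nt,nu,ru,tu
∂2: piv[afm,agm,agn,agr,agt,amn,amr,fgn,fgu,fmn,fmt,fmu,fnt,fnu,mtu] rk=15  ker:gmn,gmr,mnt,mnu,ntu
∂3: piv[agmn,agmr,fmnt,mntu] rk=4
∂1c = {a} + {f} + {m} + {n} + {r} + {u}

cycle:no boundary:no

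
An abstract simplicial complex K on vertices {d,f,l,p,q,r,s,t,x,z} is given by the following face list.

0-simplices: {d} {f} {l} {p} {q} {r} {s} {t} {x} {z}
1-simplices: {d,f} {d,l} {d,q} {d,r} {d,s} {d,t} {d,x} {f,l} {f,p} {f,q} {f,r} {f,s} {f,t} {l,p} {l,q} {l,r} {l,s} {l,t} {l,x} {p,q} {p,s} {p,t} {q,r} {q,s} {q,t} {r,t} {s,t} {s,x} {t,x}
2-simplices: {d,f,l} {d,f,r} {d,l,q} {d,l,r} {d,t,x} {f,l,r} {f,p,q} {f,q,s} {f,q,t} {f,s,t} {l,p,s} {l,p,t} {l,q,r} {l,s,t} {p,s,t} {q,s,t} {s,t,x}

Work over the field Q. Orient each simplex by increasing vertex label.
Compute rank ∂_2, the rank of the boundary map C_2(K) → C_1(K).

n_0=10 n_1=29 n_2=17  [Q]
∂1: piv[df,dl,dq,dr,ds,dt,dx,fp] rk=8  ker:fl,fq,fr,fs,ft,lp,lq,lr,ls,lt,lx,pq,ps,pt,qr,qs,qt,rt,st,sx,tx
∂2: piv[dfl,dfr,dlq,dlr,dtx,fpq,fqs,fqt,fst,lps,lpt,lqr,lst,stx] rk=14  ker:flr,pst,qst
rk∂_2=14

rank∂_2=14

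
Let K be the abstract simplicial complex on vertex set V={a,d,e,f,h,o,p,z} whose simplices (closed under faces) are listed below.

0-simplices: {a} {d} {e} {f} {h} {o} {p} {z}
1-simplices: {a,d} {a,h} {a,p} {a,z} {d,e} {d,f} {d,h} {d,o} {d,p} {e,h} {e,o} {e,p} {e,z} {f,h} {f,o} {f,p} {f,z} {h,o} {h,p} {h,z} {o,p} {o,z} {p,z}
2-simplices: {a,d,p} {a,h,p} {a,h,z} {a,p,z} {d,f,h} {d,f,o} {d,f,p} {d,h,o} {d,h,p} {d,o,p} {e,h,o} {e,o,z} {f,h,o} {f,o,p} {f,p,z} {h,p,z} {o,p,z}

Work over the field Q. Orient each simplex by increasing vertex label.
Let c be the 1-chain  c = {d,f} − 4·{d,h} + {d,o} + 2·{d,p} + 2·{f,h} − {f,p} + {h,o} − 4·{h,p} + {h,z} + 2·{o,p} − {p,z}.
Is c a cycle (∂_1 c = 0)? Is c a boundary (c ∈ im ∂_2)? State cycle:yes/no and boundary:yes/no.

n_0=8 n_1=23 n_2=17  [Q]
∂1: piv[ad,ah,ap,az,de,df,do] rk=7  ker:dh,dp,eh,eo,ep,ez,fh,fo,fp,fz,ho,hp,hz,op,oz,pz
∂2: piv[adp,ahp,ahz,apz,dfh,dfo,dfp,dho,dhp,dop,eho,eoz,fpz,opz] rk=14  ker:fho,fop,hpz
∂1c = 0
c vs im∂2: reduces to 0 ⇒ boundary

cycle:yes boundary:yes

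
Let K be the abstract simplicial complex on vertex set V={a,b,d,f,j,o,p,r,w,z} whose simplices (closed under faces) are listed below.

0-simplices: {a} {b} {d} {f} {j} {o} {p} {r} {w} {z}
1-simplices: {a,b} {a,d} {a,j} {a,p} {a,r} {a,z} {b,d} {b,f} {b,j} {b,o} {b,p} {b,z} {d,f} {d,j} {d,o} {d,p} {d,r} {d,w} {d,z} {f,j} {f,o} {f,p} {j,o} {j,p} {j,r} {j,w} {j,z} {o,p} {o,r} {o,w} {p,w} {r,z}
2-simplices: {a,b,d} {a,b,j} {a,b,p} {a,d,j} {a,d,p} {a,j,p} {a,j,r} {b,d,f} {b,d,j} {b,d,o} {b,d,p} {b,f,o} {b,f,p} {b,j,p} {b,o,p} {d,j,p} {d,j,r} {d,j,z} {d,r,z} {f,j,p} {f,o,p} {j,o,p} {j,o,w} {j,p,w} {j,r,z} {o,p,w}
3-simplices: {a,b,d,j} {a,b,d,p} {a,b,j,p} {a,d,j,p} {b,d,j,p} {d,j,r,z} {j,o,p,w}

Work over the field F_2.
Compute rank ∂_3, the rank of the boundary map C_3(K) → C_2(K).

n_0=10 n_1=32 n_2=26 n_3=7  [Z2]
∂1: piv[ab,ad,aj,ap,ar,az,bf,bo,dw] rk=9  ker:bd,bj,bp,bz,df,dj,do,dp,dr,dz,fj,fo,fp,jo,jp,jr,jw,jz,op,or,ow,pw,rz
∂2: piv[abd,abj,abp,adj,adp,ajp,ajr,bdf,bdo,bfo,bfp,bop,djr,djz,drz,fjp,jop,jow,jpw] rk=19  ker:bdj,bdp,bjp,djp,fop,jrz,opw
∂3: piv[abdj,abdp,abjp,adjp,djrz,jopw] rk=6  ker:bdjp
rk∂_3=6

rank∂_3=6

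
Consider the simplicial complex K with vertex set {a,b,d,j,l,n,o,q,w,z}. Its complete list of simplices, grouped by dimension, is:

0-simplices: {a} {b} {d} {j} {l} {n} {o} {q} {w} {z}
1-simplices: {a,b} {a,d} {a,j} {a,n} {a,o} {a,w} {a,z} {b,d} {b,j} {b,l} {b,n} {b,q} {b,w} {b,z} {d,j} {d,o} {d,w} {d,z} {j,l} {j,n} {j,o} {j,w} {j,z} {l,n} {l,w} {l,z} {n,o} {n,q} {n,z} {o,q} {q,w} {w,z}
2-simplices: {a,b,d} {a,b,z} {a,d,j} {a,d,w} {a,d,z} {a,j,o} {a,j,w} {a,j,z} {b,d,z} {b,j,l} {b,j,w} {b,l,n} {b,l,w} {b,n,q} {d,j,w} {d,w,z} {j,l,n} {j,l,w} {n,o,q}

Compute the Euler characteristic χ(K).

χ(K)=-3

n_0=10 n_1=32 n_2=19
χ=+10−32+19=-3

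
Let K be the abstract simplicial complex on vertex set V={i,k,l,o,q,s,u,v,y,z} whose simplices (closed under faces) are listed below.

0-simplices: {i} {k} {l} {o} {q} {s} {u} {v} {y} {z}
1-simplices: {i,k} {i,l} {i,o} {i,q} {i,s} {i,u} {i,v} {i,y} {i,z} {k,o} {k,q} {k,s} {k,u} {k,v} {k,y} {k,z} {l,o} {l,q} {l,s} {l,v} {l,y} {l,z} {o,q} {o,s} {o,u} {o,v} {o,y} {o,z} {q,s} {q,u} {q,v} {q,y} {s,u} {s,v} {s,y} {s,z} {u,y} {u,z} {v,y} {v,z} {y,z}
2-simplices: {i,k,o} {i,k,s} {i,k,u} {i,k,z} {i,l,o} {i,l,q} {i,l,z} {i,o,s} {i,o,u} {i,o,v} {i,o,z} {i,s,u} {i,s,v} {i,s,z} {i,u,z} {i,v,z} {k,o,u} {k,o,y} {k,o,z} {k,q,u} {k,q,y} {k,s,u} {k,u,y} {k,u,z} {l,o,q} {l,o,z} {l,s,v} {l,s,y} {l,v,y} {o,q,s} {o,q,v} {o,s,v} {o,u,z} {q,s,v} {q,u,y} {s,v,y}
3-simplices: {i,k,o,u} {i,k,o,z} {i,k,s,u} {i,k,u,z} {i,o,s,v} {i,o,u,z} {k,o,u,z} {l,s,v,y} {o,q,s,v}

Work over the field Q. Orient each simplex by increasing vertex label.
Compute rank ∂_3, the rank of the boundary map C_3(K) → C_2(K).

rank∂_3=8

n_0=10 n_1=41 n_2=36 n_3=9  [Q]
∂1: piv[ik,il,io,iq,is,iu,iv,iy,iz] rk=9  ker:ko,kq,ks,ku,kv,ky,kz,lo,lq,ls,lv,ly,lz,oq,os,ou,ov,oy,oz,qs,qu,qv,qy,su,sv,sy,sz,uy,uz,vy,vz,yz
∂2: piv[iko,iks,iku,ikz,ilo,ilq,ilz,ios,iou,iov,ioz,isu,isv,isz,iuz,ivz,koy,kqu,kqy,kuy,loq,lsv,lsy,lvy,oqs,oqv] rk=26  ker:kou,koz,ksu,kuz,loz,osv,ouz,qsv,quy,svy
∂3: piv[ikou,ikoz,iksu,ikuz,iosv,iouz,lsvy,oqsv] rk=8  ker:kouz
rk∂_3=8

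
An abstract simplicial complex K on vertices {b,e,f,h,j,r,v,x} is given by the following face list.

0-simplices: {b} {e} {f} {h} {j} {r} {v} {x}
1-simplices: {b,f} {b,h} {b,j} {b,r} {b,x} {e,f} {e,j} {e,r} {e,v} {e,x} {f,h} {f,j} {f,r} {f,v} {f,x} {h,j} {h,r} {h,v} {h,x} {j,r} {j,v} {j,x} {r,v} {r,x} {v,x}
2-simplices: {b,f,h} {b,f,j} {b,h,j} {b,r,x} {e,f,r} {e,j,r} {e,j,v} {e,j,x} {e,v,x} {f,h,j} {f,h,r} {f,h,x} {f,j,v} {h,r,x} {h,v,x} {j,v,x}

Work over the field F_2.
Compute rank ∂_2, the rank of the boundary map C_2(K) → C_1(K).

rank∂_2=14

n_0=8 n_1=25 n_2=16  [Z2]
∂1: piv[bf,bh,bj,br,bx,ef,ev] rk=7  ker:ej,er,ex,fh,fj,fr,fv,fx,hj,hr,hv,hx,jr,jv,jx,rv,rx,vx
∂2: piv[bfh,bfj,bhj,brx,efr,ejr,ejv,ejx,evx,fhr,fhx,fjv,hrx,hvx] rk=14  ker:fhj,jvx
rk∂_2=14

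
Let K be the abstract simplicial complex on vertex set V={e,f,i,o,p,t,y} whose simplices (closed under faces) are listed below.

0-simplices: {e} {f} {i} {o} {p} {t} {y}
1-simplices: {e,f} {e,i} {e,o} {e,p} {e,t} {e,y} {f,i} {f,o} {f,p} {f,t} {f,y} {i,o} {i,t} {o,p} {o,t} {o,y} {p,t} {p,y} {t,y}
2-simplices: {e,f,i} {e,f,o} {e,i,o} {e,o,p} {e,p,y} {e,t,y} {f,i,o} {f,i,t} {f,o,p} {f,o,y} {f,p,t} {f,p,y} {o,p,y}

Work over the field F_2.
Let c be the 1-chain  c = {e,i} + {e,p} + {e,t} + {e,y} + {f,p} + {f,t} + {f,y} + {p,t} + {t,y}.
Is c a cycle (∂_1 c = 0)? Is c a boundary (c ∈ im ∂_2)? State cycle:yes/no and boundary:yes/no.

cycle:no boundary:no

n_0=7 n_1=19 n_2=13  [Z2]
∂1: piv[ef,ei,eo,ep,et,ey] rk=6  ker:fi,fo,fp,ft,fy,io,it,op,ot,oy,pt,py,ty
∂2: piv[efi,efo,eio,eop,epy,ety,fit,fop,foy,fpt,fpy] rk=11  ker:fio,opy
∂1c = {f} + {i} + {p} + {y}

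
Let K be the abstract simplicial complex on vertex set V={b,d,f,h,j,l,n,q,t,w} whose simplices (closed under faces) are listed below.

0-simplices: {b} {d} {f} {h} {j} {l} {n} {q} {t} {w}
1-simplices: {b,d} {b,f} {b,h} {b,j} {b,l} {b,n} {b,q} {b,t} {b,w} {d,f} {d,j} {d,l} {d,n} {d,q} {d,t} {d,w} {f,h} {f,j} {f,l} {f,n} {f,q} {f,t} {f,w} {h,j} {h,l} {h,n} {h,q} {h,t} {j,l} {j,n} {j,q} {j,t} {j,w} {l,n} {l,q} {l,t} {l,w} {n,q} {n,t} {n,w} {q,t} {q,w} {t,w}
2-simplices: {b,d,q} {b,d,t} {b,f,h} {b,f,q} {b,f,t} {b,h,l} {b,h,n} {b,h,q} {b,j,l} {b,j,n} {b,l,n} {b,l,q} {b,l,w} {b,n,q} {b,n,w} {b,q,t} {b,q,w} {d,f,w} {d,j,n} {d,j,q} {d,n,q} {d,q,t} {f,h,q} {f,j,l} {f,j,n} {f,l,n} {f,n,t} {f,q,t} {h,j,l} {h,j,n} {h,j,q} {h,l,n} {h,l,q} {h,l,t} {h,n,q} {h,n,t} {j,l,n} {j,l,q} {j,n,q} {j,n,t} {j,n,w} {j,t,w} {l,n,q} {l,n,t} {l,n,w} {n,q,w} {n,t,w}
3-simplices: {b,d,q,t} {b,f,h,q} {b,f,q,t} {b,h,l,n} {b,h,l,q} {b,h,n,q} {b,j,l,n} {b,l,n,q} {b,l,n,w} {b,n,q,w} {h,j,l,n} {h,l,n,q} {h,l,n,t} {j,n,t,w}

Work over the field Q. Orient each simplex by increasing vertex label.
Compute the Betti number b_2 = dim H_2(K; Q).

b_2=4

n_0=10 n_1=43 n_2=47 n_3=14  [Q]
∂1: piv[bd,bf,bh,bj,bl,bn,bq,bt,bw] rk=9  ker:df,dj,dl,dn,dq,dt,dw,fh,fj,fl,fn,fq,ft,fw,hj,hl,hn,hq,ht,jl,jn,jq,jt,jw,ln,lq,lt,lw,nq,nt,nw,qt,qw,tw
∂2: piv[bdq,bdt,bfh,bfq,bft,bhl,bhn,bhq,bjl,bjn,bln,blq,blw,bnq,bnw,bqt,bqw,dfw,djn,djq,dnq,fjl,fjn,fnt,hjl,hlt,hnt,jnt,jnw,jtw] rk=30  ker:dqt,fhq,fln,fqt,hjn,hjq,hln,hlq,hnq,jln,jlq,jnq,lnq,lnt,lnw,nqw,ntw
∂3: piv[bdqt,bfhq,bfqt,bhln,bhlq,bhnq,bjln,blnq,blnw,bnqw,hjln,hlnt,jntw] rk=13  ker:hlnq
b_2=(47−30)−13=4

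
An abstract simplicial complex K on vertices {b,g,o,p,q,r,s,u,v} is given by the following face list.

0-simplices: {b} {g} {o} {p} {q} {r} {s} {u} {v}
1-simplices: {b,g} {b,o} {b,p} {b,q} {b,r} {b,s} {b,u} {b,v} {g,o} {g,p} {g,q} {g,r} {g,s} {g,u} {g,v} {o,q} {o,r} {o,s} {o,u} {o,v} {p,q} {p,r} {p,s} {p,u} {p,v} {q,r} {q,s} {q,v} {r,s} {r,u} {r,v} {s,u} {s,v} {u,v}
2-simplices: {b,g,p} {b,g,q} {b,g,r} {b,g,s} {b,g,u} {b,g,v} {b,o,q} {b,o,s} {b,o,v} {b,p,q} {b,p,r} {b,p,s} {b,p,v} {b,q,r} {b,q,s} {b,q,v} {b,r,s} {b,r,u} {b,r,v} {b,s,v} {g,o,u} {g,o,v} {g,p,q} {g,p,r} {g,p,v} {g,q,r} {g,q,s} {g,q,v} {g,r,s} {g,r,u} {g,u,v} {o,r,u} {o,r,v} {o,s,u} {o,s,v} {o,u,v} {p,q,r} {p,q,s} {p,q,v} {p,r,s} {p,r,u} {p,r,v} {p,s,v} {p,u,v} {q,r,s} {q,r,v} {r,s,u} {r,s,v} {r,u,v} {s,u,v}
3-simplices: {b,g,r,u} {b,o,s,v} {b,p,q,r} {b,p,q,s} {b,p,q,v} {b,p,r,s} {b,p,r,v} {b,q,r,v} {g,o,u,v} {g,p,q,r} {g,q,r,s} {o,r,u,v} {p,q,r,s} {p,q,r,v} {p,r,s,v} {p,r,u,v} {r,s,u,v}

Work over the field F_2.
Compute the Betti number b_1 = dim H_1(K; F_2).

b_1=0

n_0=9 n_1=34 n_2=50 n_3=17  [Z2]
∂1: piv[bg,bo,bp,bq,br,bs,bu,bv] rk=8  ker:go,gp,gq,gr,gs,gu,gv,oq,or,os,ou,ov,pq,pr,ps,pu,pv,qr,qs,qv,rs,ru,rv,su,sv,uv
∂2: piv[bgp,bgq,bgr,bgs,bgu,bgv,boq,bos,bov,bpq,bpr,bps,bpv,bqr,bqs,bqv,brs,bru,brv,bsv,gou,gov,guv,oru,osu,pru] rk=26  ker:gpq,gpr,gpv,gqr,gqs,gqv,grs,gru,orv,osv,ouv,pqr,pqs,pqv,prs,prv,psv,puv,qrs,qrv,rsu,rsv,ruv,suv
∂3: piv[bgru,bosv,bpqr,bpqs,bpqv,bprs,bprv,bqrv,gouv,gpqr,gqrs,oruv,pqrs,prsv,pruv,rsuv] rk=16  ker:pqrv
b_1=(34−8)−26=0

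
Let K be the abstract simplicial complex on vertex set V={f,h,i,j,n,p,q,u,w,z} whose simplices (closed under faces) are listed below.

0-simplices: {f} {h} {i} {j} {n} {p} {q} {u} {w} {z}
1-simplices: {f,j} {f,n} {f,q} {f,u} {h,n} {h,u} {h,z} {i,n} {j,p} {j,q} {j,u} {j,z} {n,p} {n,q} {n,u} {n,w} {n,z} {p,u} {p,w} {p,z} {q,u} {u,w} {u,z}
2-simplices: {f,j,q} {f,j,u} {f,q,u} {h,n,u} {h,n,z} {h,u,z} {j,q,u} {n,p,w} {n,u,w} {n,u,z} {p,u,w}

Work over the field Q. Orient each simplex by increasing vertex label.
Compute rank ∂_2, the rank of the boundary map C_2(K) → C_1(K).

rank∂_2=9

n_0=10 n_1=23 n_2=11  [Q]
∂1: piv[fj,fn,fq,fu,hn,hz,in,jp,nw] rk=9  ker:hu,jq,ju,jz,np,nq,nu,nz,pu,pw,pz,qu,uw,uz
∂2: piv[fjq,fju,fqu,hnu,hnz,huz,npw,nuw,puw] rk=9  ker:jqu,nuz
rk∂_2=9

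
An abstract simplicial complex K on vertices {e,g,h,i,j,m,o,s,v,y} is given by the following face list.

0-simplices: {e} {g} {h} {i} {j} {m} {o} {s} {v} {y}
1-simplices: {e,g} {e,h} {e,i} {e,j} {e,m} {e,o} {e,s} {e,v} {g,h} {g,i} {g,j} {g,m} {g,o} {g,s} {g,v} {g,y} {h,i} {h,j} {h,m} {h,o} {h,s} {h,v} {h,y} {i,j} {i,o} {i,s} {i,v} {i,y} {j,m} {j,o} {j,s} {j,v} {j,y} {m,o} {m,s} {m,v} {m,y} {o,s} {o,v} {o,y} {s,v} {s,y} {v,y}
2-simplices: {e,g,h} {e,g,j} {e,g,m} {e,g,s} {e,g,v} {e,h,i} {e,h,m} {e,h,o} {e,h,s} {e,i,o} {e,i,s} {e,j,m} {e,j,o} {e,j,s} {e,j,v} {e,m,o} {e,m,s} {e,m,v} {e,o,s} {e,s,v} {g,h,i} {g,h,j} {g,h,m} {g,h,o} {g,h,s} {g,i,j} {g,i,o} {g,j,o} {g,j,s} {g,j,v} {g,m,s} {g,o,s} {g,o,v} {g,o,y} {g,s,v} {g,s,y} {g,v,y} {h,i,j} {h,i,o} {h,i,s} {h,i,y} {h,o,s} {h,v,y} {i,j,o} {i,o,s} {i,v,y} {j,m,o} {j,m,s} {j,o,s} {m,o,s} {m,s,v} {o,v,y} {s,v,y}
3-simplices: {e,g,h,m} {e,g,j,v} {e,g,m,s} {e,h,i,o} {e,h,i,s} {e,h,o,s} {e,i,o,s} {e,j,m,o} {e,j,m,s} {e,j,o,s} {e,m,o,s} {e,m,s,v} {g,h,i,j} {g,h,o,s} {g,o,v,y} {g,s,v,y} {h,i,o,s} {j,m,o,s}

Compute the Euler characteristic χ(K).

n_0=10 n_1=43 n_2=53 n_3=18
χ=+10−43+53−18=2

χ(K)=2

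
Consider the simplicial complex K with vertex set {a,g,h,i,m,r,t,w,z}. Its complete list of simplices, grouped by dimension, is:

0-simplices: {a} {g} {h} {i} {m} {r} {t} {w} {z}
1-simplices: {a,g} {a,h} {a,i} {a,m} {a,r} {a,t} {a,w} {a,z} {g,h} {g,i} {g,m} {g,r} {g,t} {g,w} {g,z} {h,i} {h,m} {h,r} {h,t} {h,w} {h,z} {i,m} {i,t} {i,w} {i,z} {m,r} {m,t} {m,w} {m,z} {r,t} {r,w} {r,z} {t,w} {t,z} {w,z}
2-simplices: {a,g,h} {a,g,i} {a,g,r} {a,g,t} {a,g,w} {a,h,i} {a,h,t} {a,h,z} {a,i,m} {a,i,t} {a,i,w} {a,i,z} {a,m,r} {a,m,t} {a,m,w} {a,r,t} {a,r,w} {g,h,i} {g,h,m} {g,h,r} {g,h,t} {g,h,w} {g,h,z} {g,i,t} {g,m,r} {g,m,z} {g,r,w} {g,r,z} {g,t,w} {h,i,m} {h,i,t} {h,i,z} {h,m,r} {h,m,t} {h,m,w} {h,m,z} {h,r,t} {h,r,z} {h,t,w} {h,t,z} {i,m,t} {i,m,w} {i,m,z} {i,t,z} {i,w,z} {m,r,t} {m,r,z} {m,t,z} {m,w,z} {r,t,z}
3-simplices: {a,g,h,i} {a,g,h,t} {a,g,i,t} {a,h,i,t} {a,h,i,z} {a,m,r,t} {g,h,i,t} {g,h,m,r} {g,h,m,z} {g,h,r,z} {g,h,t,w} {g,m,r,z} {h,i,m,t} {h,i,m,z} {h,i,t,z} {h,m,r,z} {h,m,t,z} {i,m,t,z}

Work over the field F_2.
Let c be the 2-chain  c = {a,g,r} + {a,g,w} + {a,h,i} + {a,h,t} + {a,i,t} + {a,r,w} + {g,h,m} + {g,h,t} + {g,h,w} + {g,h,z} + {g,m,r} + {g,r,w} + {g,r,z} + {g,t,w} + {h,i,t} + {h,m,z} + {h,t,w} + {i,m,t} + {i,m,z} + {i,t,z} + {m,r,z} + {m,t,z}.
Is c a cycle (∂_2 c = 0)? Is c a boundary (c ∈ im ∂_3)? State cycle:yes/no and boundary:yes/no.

cycle:yes boundary:no

n_0=9 n_1=35 n_2=50 n_3=18  [Z2]
∂1: piv[ag,ah,ai,am,ar,at,aw,az] rk=8  ker:gh,gi,gm,gr,gt,gw,gz,hi,hm,hr,ht,hw,hz,im,it,iw,iz,mr,mt,mw,mz,rt,rw,rz,tw,tz,wz
∂2: piv[agh,agi,agr,agt,agw,ahi,aht,ahz,aim,ait,aiw,aiz,amr,amt,amw,art,arw,ghm,ghr,ghw,ghz,gmr,gmz,grz,gtw,htz,iwz] rk=27  ker:ghi,ght,git,grw,him,hit,hiz,hmr,hmt,hmw,hmz,hrt,hrz,htw,imt,imw,imz,itz,mrt,mrz,mtz,mwz,rtz
∂3: piv[aghi,aght,agit,ahit,ahiz,amrt,ghmr,ghmz,ghrz,ghtw,gmrz,himt,himz,hitz,hmtz] rk=15  ker:ghit,hmrz,imtz
∂2c = 0
c vs im∂3: residual ≠ 0 ⇒ not boundary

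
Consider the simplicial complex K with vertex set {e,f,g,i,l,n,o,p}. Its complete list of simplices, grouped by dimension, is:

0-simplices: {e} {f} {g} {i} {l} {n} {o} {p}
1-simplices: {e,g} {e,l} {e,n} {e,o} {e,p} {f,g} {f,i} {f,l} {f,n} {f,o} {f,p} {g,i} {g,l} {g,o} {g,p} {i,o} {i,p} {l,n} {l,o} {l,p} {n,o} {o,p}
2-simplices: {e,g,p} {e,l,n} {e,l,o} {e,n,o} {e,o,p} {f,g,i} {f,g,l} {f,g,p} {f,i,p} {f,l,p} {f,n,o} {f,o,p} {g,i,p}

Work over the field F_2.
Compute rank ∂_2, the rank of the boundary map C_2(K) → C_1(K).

n_0=8 n_1=22 n_2=13  [Z2]
∂1: piv[eg,el,en,eo,ep,fg,fi] rk=7  ker:fl,fn,fo,fp,gi,gl,go,gp,io,ip,ln,lo,lp,no,op
∂2: piv[egp,eln,elo,eno,eop,fgi,fgl,fgp,fip,flp,fno,fop] rk=12  ker:gip
rk∂_2=12

rank∂_2=12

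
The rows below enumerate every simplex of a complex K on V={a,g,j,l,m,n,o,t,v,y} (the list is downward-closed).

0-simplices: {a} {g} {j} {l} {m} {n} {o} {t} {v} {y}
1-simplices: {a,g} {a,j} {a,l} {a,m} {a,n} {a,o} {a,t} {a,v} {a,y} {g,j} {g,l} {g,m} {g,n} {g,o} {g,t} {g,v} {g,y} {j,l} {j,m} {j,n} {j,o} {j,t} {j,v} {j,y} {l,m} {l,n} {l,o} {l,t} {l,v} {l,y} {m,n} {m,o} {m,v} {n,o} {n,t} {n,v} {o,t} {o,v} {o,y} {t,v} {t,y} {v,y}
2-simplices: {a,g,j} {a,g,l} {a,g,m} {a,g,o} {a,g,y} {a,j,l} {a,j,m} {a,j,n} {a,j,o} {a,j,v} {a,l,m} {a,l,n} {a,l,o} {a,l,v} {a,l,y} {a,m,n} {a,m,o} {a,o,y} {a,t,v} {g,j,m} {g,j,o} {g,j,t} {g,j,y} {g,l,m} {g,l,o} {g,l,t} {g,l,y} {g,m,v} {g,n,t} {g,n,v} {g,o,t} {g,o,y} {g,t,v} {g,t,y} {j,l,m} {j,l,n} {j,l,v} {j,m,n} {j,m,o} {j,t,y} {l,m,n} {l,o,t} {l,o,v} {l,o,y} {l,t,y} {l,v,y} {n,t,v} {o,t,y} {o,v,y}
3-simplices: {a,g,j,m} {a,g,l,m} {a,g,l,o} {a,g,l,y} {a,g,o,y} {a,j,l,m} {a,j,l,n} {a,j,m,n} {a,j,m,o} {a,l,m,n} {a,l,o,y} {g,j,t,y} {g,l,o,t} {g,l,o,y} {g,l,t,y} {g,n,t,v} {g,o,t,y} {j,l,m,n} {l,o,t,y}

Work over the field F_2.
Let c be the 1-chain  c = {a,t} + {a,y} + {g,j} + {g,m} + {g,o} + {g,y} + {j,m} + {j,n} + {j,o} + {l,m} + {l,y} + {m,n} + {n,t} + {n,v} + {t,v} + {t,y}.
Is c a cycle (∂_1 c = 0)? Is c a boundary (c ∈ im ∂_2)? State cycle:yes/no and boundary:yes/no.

n_0=10 n_1=42 n_2=49 n_3=19  [Z2]
∂1: piv[ag,aj,al,am,an,ao,at,av,ay] rk=9  ker:gj,gl,gm,gn,go,gt,gv,gy,jl,jm,jn,jo,jt,jv,jy,lm,ln,lo,lt,lv,ly,mn,mo,mv,no,nt,nv,ot,ov,oy,tv,ty,vy
∂2: piv[agj,agl,agm,ago,agy,ajl,ajm,ajn,ajo,ajv,alm,aln,alo,alv,aly,amn,amo,aoy,atv,gjt,gjy,glt,gmv,gnt,gnv,got,gtv,gty,lov,lvy] rk=30  ker:gjm,gjo,glm,glo,gly,goy,jlm,jln,jlv,jmn,jmo,jty,lmn,lot,loy,lty,ntv,oty,ovy
∂3: piv[agjm,aglm,aglo,agly,agoy,ajlm,ajln,ajmn,ajmo,almn,aloy,gjty,glot,glty,gntv,goty] rk=16  ker:gloy,jlmn,loty
∂1c = 0
c vs im∂2: residual ≠ 0 ⇒ not boundary

cycle:yes boundary:no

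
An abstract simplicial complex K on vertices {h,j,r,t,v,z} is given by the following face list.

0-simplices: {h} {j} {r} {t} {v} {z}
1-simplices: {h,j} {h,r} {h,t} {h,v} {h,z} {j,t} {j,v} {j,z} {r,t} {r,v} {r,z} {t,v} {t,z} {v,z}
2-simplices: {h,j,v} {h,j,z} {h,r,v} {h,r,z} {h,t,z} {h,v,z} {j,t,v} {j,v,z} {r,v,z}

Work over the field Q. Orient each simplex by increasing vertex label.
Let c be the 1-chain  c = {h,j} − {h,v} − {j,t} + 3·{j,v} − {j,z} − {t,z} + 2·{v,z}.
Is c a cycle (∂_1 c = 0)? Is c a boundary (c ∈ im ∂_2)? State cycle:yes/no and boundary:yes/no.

cycle:yes boundary:no

n_0=6 n_1=14 n_2=9  [Q]
∂1: piv[hj,hr,ht,hv,hz] rk=5  ker:jt,jv,jz,rt,rv,rz,tv,tz,vz
∂2: piv[hjv,hjz,hrv,hrz,htz,hvz,jtv] rk=7  ker:jvz,rvz
∂1c = 0
c vs im∂2: residual ≠ 0 ⇒ not boundary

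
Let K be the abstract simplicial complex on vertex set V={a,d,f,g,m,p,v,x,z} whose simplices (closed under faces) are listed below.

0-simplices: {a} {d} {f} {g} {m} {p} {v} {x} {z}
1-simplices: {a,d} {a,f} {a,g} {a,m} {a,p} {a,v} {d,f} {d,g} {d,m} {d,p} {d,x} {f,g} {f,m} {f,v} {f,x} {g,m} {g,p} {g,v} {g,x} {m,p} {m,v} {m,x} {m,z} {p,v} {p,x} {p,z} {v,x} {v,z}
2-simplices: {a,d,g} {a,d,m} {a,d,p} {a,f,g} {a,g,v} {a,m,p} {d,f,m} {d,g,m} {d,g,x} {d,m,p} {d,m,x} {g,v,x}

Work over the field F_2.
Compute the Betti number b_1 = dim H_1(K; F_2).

b_1=9

n_0=9 n_1=28 n_2=12  [Z2]
∂1: piv[ad,af,ag,am,ap,av,dx,mz] rk=8  ker:df,dg,dm,dp,fg,fm,fv,fx,gm,gp,gv,gx,mp,mv,mx,pv,px,pz,vx,vz
∂2: piv[adg,adm,adp,afg,agv,amp,dfm,dgm,dgx,dmx,gvx] rk=11  ker:dmp
b_1=(28−8)−11=9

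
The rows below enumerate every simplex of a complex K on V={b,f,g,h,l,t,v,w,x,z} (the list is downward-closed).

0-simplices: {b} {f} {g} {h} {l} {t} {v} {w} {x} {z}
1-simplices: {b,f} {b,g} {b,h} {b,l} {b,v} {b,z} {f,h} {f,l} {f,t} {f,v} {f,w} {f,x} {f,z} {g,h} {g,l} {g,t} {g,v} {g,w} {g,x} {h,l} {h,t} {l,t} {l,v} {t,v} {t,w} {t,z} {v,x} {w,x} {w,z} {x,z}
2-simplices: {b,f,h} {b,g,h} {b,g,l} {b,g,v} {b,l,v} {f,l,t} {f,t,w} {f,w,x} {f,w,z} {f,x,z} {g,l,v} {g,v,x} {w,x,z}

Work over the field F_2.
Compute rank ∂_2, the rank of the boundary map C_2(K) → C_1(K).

rank∂_2=11

n_0=10 n_1=30 n_2=13  [Z2]
∂1: piv[bf,bg,bh,bl,bv,bz,ft,fw,fx] rk=9  ker:fh,fl,fv,fz,gh,gl,gt,gv,gw,gx,hl,ht,lt,lv,tv,tw,tz,vx,wx,wz,xz
∂2: piv[bfh,bgh,bgl,bgv,blv,flt,ftw,fwx,fwz,fxz,gvx] rk=11  ker:glv,wxz
rk∂_2=11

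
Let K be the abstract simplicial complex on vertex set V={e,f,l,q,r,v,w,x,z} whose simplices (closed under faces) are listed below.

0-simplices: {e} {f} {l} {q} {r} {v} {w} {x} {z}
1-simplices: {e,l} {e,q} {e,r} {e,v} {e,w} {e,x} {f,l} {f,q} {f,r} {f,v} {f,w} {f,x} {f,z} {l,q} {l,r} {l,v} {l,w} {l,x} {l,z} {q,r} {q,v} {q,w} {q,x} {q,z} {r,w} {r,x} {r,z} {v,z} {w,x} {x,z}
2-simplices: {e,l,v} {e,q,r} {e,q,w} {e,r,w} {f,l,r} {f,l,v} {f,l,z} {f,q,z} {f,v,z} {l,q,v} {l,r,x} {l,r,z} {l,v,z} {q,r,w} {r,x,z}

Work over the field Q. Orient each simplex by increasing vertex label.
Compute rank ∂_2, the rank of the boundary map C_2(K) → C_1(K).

n_0=9 n_1=30 n_2=15  [Q]
∂1: piv[el,eq,er,ev,ew,ex,fl,fz] rk=8  ker:fq,fr,fv,fw,fx,lq,lr,lv,lw,lx,lz,qr,qv,qw,qx,qz,rw,rx,rz,vz,wx,xz
∂2: piv[elv,eqr,eqw,erw,flr,flv,flz,fqz,fvz,lqv,lrx,lrz,rxz] rk=13  ker:lvz,qrw
rk∂_2=13

rank∂_2=13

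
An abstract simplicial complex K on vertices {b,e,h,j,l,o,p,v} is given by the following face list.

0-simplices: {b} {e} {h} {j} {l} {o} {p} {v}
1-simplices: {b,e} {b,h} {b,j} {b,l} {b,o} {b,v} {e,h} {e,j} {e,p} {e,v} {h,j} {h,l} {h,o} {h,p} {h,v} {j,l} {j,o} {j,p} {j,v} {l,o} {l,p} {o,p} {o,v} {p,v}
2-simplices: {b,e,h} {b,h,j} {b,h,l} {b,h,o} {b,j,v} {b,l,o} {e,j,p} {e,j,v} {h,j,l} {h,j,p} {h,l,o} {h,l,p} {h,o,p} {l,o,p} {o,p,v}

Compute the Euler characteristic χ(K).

χ(K)=-1

n_0=8 n_1=24 n_2=15
χ=+8−24+15=-1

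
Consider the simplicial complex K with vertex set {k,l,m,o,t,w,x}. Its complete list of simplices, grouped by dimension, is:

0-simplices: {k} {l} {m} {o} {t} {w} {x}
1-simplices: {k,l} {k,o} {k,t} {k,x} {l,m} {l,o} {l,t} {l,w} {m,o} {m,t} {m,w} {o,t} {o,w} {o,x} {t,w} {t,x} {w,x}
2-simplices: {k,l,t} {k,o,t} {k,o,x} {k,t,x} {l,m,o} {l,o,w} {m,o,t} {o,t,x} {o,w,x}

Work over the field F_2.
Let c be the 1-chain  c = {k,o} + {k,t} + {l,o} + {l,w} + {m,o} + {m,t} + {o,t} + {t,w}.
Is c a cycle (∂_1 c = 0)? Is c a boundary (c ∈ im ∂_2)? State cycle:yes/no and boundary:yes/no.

n_0=7 n_1=17 n_2=9  [Z2]
∂1: piv[kl,ko,kt,kx,lm,lw] rk=6  ker:lo,lt,mo,mt,mw,ot,ow,ox,tw,tx,wx
∂2: piv[klt,kot,kox,ktx,lmo,low,mot,owx] rk=8  ker:otx
∂1c = 0
c vs im∂2: residual ≠ 0 ⇒ not boundary

cycle:yes boundary:no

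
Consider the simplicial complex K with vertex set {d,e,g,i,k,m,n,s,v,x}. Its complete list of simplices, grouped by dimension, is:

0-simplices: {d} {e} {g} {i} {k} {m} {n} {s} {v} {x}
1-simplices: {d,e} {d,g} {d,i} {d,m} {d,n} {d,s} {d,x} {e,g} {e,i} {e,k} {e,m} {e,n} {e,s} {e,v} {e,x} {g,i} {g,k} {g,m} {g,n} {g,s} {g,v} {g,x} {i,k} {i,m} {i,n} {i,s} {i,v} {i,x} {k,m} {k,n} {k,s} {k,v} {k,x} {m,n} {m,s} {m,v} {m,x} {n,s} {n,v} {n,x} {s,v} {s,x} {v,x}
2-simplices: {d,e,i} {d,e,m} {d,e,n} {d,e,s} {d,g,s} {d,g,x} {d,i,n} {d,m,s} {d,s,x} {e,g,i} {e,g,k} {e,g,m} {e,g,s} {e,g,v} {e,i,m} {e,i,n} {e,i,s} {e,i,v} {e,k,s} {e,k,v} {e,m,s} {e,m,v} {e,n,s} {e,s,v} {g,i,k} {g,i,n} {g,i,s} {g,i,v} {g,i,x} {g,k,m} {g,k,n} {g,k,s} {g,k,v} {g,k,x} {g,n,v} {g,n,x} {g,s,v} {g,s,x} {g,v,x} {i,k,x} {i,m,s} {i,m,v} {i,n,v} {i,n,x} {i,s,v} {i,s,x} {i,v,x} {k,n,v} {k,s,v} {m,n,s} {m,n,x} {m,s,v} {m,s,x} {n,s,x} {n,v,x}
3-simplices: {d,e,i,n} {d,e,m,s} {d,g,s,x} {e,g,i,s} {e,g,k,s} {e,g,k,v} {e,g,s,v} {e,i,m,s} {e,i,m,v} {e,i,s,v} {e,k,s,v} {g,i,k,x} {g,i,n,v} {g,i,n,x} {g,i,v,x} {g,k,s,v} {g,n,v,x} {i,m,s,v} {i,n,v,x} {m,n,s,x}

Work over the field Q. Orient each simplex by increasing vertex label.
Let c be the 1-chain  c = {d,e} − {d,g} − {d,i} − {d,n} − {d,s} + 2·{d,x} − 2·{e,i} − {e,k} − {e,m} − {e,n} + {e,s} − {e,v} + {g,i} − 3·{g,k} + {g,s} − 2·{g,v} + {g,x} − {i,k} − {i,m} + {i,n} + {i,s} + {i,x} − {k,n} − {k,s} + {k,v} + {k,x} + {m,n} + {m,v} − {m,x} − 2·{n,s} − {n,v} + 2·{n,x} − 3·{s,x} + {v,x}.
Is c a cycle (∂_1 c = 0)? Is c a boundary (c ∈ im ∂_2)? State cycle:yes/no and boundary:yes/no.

n_0=10 n_1=43 n_2=55 n_3=20  [Q]
∂1: piv[de,dg,di,dm,dn,ds,dx,ek,ev] rk=9  ker:eg,ei,em,en,es,ex,gi,gk,gm,gn,gs,gv,gx,ik,im,in,is,iv,ix,km,kn,ks,kv,kx,mn,ms,mv,mx,ns,nv,nx,sv,sx,vx
∂2: piv[dei,dem,den,des,dgs,dgx,din,dms,dsx,egi,egk,egm,egs,egv,eim,eis,eiv,eks,ekv,emv,ens,esv,gik,gin,gix,gkm,gkn,gkx,gnv,gnx,gvx,mns,mnx] rk=33  ker:ein,ems,gis,giv,gks,gkv,gsv,gsx,ikx,ims,imv,inv,inx,isv,isx,ivx,knv,ksv,msv,msx,nsx,nvx
∂3: piv[dein,dems,dgsx,egis,egks,egkv,egsv,eims,eimv,eisv,eksv,gikx,ginv,ginx,givx,gnvx,imsv,mnsx] rk=18  ker:gksv,invx
∂1c = {d} + 6·{e} + {g} − 3·{i} − 5·{k} − 3·{m} + 2·{s} − 3·{v} + 4·{x}

cycle:no boundary:no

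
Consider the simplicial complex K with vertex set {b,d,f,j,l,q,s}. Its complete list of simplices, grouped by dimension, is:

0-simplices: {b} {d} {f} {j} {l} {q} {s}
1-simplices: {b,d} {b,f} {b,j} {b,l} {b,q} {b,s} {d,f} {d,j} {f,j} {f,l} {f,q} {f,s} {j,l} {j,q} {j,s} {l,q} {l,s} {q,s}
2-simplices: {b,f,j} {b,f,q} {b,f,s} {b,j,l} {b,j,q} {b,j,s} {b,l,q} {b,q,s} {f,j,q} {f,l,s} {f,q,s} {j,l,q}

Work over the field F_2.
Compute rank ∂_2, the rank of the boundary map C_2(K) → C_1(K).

n_0=7 n_1=18 n_2=12  [Z2]
∂1: piv[bd,bf,bj,bl,bq,bs] rk=6  ker:df,dj,fj,fl,fq,fs,jl,jq,js,lq,ls,qs
∂2: piv[bfj,bfq,bfs,bjl,bjq,bjs,blq,bqs,fls] rk=9  ker:fjq,fqs,jlq
rk∂_2=9

rank∂_2=9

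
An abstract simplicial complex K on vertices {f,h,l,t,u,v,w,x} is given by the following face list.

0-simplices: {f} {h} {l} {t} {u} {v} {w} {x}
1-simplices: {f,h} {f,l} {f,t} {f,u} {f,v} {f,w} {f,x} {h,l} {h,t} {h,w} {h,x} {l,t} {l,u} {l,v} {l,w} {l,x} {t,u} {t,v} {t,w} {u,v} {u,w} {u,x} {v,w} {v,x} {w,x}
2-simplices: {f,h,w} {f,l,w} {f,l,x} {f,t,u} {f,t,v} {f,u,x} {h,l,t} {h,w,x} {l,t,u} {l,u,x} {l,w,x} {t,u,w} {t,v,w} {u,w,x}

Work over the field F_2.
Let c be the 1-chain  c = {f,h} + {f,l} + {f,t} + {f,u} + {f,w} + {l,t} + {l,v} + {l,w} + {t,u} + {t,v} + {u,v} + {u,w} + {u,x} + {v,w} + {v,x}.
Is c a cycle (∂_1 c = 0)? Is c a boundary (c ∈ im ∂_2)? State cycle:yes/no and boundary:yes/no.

cycle:no boundary:no

n_0=8 n_1=25 n_2=14  [Z2]
∂1: piv[fh,fl,ft,fu,fv,fw,fx] rk=7  ker:hl,ht,hw,hx,lt,lu,lv,lw,lx,tu,tv,tw,uv,uw,ux,vw,vx,wx
∂2: piv[fhw,flw,flx,ftu,ftv,fux,hlt,hwx,ltu,lux,lwx,tuw,tvw,uwx] rk=14
∂1c = {f} + {h} + {u} + {v}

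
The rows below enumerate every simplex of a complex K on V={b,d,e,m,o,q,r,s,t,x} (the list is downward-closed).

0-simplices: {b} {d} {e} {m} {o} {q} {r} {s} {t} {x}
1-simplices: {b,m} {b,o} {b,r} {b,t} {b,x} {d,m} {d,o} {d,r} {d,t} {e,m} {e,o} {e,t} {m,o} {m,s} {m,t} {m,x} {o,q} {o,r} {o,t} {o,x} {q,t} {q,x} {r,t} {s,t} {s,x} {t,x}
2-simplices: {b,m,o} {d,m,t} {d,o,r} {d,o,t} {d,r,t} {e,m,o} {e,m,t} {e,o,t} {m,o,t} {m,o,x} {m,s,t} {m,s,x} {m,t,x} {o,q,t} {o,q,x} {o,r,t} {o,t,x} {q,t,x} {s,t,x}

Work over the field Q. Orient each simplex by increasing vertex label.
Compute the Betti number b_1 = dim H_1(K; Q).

n_0=10 n_1=26 n_2=19  [Q]
∂1: piv[bm,bo,br,bt,bx,dm,em,ms,oq] rk=9  ker:do,dr,dt,eo,et,mo,mt,mx,or,ot,ox,qt,qx,rt,st,sx,tx
∂2: piv[bmo,dmt,dor,dot,drt,emo,emt,eot,mox,mst,msx,mtx,oqt,oqx] rk=14  ker:mot,ort,otx,qtx,stx
b_1=(26−9)−14=3

b_1=3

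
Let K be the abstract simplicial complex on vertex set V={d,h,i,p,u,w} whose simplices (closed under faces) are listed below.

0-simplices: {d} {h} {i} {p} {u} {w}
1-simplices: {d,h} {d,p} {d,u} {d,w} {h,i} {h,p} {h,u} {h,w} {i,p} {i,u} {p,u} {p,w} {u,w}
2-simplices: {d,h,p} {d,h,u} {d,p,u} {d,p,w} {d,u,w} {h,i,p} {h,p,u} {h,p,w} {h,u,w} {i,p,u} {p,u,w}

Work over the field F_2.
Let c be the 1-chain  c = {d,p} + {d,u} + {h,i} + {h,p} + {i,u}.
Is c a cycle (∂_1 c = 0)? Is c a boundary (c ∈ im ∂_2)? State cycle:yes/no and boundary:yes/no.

n_0=6 n_1=13 n_2=11  [Z2]
∂1: piv[dh,dp,du,dw,hi] rk=5  ker:hp,hu,hw,ip,iu,pu,pw,uw
∂2: piv[dhp,dhu,dpu,dpw,duw,hip,hpw,ipu] rk=8  ker:hpu,huw,puw
∂1c = 0
c vs im∂2: reduces to 0 ⇒ boundary

cycle:yes boundary:yes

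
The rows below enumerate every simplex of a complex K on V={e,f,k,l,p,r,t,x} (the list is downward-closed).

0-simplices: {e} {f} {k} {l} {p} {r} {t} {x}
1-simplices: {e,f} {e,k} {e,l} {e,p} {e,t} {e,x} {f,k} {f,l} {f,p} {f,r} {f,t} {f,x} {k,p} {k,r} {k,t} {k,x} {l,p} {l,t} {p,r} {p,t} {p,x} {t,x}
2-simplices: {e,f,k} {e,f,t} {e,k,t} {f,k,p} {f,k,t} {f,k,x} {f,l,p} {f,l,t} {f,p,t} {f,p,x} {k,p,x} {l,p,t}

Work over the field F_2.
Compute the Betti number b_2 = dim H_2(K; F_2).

n_0=8 n_1=22 n_2=12  [Z2]
∂1: piv[ef,ek,el,ep,et,ex,fr] rk=7  ker:fk,fl,fp,ft,fx,kp,kr,kt,kx,lp,lt,pr,pt,px,tx
∂2: piv[efk,eft,ekt,fkp,fkx,flp,flt,fpt,fpx] rk=9  ker:fkt,kpx,lpt
b_2=(12−9)−0=3

b_2=3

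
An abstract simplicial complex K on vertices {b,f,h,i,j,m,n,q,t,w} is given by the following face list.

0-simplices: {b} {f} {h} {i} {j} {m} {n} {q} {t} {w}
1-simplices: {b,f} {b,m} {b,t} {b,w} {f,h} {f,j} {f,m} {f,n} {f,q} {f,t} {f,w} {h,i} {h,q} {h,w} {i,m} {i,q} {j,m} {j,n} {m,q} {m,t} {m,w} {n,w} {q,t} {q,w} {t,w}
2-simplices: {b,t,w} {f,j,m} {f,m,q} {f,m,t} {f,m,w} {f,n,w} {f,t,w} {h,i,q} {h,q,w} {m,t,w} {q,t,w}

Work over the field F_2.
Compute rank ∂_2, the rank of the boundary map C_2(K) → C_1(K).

rank∂_2=10

n_0=10 n_1=25 n_2=11  [Z2]
∂1: piv[bf,bm,bt,bw,fh,fj,fn,fq,hi] rk=9  ker:fm,ft,fw,hq,hw,im,iq,jm,jn,mq,mt,mw,nw,qt,qw,tw
∂2: piv[btw,fjm,fmq,fmt,fmw,fnw,ftw,hiq,hqw,qtw] rk=10  ker:mtw
rk∂_2=10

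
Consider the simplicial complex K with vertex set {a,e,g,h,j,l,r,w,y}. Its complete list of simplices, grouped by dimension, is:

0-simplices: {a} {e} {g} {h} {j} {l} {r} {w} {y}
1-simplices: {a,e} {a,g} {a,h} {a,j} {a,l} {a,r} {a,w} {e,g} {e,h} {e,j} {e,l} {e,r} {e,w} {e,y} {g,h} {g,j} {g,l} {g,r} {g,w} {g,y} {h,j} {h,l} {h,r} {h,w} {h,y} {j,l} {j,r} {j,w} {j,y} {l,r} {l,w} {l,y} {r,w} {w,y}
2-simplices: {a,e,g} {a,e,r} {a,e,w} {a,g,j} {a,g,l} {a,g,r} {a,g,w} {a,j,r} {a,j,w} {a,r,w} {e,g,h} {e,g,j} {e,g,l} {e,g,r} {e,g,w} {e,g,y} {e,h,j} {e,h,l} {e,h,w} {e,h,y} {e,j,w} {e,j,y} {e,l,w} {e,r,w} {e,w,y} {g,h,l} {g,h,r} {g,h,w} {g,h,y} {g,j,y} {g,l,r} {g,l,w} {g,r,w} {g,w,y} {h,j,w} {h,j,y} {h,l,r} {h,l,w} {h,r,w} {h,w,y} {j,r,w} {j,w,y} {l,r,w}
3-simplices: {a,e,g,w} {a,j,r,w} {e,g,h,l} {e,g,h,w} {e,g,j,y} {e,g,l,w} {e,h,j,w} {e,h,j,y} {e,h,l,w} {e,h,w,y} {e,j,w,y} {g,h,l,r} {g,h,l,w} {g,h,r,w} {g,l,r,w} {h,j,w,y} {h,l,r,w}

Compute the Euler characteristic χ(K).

n_0=9 n_1=34 n_2=43 n_3=17
χ=+9−34+43−17=1

χ(K)=1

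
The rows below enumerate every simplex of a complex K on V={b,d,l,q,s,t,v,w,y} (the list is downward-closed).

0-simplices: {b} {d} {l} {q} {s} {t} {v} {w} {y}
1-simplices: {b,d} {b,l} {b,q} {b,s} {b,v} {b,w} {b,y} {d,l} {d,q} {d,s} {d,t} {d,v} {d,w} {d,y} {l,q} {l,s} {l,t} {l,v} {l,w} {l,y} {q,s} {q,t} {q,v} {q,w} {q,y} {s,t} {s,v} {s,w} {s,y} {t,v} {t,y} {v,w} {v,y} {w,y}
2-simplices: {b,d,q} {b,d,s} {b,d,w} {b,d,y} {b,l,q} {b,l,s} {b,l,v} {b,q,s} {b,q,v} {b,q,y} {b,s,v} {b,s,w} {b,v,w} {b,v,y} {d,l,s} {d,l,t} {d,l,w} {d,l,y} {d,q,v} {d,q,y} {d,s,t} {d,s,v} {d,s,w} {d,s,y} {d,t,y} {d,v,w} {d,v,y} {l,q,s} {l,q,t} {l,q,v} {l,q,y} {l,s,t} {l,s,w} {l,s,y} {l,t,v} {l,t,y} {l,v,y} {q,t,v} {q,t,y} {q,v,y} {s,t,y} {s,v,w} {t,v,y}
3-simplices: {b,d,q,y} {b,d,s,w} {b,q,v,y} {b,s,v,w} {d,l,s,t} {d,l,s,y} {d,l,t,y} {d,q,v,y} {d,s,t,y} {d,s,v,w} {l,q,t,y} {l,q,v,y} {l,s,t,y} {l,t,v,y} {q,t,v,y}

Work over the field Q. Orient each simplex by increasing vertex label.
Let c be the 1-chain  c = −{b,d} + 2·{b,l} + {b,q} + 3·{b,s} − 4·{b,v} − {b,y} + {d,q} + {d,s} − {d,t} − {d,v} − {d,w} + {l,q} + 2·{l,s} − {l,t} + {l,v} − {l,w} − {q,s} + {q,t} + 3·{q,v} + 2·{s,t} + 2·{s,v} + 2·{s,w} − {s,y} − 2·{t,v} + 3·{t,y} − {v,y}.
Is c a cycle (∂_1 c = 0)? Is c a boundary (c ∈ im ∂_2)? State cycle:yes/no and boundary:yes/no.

n_0=9 n_1=34 n_2=43 n_3=15  [Q]
∂1: piv[bd,bl,bq,bs,bv,bw,by,dt] rk=8  ker:dl,dq,ds,dv,dw,dy,lq,ls,lt,lv,lw,ly,qs,qt,qv,qw,qy,st,sv,sw,sy,tv,ty,vw,vy,wy
∂2: piv[bdq,bds,bdw,bdy,blq,bls,blv,bqs,bqv,bqy,bsv,bsw,bvw,bvy,dls,dlt,dlw,dly,dqv,dst,dsy,dty,lqt,ltv] rk=24  ker:dqy,dsv,dsw,dvw,dvy,lqs,lqv,lqy,lst,lsw,lsy,lty,lvy,qtv,qty,qvy,sty,svw,tvy
∂3: piv[bdqy,bdsw,bqvy,bsvw,dlst,dlsy,dlty,dqvy,dsty,dsvw,lqty,lqvy,ltvy,qtvy] rk=14  ker:lsty
∂1c = 0
c vs im∂2: reduces to 0 ⇒ boundary

cycle:yes boundary:yes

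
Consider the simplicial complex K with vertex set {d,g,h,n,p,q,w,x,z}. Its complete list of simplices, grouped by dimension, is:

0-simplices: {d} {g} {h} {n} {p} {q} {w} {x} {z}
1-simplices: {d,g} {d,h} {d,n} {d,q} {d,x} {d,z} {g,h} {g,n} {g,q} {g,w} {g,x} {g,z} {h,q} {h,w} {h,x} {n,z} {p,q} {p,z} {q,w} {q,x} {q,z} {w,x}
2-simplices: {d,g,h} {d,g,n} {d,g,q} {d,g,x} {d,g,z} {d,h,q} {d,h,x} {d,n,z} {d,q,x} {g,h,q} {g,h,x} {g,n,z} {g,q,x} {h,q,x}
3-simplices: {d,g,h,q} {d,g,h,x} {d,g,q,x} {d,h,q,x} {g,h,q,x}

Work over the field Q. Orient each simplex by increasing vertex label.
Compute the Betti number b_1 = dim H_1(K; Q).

b_1=5

n_0=9 n_1=22 n_2=14 n_3=5  [Q]
∂1: piv[dg,dh,dn,dq,dx,dz,gw,pq] rk=8  ker:gh,gn,gq,gx,gz,hq,hw,hx,nz,pz,qw,qx,qz,wx
∂2: piv[dgh,dgn,dgq,dgx,dgz,dhq,dhx,dnz,dqx] rk=9  ker:ghq,ghx,gnz,gqx,hqx
∂3: piv[dghq,dghx,dgqx,dhqx] rk=4  ker:ghqx
b_1=(22−8)−9=5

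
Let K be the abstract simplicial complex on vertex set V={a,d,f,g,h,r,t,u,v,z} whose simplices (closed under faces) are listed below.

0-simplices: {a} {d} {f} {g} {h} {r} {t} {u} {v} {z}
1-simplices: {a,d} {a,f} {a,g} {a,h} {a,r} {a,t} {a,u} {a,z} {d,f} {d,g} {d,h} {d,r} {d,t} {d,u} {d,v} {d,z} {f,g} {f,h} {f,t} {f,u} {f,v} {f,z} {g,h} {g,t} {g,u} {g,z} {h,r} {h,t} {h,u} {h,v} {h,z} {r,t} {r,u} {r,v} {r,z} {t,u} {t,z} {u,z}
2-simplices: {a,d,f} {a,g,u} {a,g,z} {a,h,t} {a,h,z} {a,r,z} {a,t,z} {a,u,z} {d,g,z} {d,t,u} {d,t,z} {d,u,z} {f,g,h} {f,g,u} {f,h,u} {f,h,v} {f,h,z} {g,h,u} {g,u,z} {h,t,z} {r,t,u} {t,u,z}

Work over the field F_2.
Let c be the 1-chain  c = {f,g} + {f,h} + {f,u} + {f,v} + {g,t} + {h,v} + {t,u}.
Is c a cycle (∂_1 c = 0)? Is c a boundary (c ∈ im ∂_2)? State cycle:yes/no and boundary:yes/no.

cycle:yes boundary:no

n_0=10 n_1=38 n_2=22  [Z2]
∂1: piv[ad,af,ag,ah,ar,at,au,az,dv] rk=9  ker:df,dg,dh,dr,dt,du,dz,fg,fh,ft,fu,fv,fz,gh,gt,gu,gz,hr,ht,hu,hv,hz,rt,ru,rv,rz,tu,tz,uz
∂2: piv[adf,agu,agz,aht,ahz,arz,atz,auz,dgz,dtu,dtz,duz,fgh,fgu,fhu,fhv,fhz,rtu] rk=18  ker:ghu,guz,htz,tuz
∂1c = 0
c vs im∂2: residual ≠ 0 ⇒ not boundary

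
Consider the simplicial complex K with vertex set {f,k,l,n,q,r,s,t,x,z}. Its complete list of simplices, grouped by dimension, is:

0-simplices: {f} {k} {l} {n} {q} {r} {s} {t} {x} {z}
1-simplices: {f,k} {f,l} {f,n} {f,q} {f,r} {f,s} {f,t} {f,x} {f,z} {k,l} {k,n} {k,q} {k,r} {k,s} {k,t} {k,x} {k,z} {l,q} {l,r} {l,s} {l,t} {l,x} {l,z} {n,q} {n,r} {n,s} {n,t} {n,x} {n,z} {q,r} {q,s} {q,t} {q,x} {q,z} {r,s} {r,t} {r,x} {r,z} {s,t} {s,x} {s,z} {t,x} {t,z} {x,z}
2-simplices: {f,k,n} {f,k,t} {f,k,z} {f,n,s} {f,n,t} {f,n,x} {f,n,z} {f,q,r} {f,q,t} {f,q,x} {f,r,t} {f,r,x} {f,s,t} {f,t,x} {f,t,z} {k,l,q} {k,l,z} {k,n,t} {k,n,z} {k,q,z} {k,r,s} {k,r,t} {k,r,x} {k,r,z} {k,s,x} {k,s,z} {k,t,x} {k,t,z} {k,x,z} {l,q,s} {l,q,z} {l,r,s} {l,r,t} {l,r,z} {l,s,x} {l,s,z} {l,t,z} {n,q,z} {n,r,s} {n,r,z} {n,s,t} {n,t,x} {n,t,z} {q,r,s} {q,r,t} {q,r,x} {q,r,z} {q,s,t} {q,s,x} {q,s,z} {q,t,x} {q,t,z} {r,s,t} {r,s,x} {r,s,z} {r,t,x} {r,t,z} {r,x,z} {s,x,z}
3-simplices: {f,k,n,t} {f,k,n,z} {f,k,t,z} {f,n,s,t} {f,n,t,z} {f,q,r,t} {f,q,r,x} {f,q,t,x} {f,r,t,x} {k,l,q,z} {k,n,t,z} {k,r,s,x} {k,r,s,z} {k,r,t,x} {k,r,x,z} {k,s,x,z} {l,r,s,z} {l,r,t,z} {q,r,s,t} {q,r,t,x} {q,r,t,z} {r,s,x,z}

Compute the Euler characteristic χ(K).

n_0=10 n_1=44 n_2=59 n_3=22
χ=+10−44+59−22=3

χ(K)=3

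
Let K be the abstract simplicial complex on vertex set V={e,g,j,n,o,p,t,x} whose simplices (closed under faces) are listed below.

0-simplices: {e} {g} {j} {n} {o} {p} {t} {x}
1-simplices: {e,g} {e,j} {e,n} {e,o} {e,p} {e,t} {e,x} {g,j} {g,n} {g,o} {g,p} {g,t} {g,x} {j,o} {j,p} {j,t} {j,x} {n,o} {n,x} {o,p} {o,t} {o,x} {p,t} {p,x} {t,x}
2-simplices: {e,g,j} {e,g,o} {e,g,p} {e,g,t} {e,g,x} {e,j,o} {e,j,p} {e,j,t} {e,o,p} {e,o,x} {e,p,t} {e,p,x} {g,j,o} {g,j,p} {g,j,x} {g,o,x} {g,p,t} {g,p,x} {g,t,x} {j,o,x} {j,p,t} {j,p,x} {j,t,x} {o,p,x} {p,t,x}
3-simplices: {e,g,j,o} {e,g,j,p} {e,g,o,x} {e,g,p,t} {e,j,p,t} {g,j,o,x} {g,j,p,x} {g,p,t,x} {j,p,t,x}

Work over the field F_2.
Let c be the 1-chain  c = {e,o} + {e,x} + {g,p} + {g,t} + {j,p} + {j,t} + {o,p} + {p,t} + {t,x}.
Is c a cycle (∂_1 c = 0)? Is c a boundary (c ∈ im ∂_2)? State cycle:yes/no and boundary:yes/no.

n_0=8 n_1=25 n_2=25 n_3=9  [Z2]
∂1: piv[eg,ej,en,eo,ep,et,ex] rk=7  ker:gj,gn,go,gp,gt,gx,jo,jp,jt,jx,no,nx,op,ot,ox,pt,px,tx
∂2: piv[egj,ego,egp,egt,egx,ejo,ejp,ejt,eop,eox,ept,epx,gjx,gtx] rk=14  ker:gjo,gjp,gox,gpt,gpx,jox,jpt,jpx,jtx,opx,ptx
∂3: piv[egjo,egjp,egox,egpt,ejpt,gjox,gjpx,gptx,jptx] rk=9
∂1c = 0
c vs im∂2: reduces to 0 ⇒ boundary

cycle:yes boundary:yes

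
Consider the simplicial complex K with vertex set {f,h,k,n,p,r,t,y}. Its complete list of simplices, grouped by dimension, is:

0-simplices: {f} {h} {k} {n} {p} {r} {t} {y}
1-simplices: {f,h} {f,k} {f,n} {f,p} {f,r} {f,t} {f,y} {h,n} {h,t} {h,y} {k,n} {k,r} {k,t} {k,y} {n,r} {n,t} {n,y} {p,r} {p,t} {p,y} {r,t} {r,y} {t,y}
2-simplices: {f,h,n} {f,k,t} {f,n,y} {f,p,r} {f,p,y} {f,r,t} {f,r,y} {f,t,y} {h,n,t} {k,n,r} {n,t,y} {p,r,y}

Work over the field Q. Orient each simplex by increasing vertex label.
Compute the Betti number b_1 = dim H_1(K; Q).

b_1=5

n_0=8 n_1=23 n_2=12  [Q]
∂1: piv[fh,fk,fn,fp,fr,ft,fy] rk=7  ker:hn,ht,hy,kn,kr,kt,ky,nr,nt,ny,pr,pt,py,rt,ry,ty
∂2: piv[fhn,fkt,fny,fpr,fpy,frt,fry,fty,hnt,knr,nty] rk=11  ker:pry
b_1=(23−7)−11=5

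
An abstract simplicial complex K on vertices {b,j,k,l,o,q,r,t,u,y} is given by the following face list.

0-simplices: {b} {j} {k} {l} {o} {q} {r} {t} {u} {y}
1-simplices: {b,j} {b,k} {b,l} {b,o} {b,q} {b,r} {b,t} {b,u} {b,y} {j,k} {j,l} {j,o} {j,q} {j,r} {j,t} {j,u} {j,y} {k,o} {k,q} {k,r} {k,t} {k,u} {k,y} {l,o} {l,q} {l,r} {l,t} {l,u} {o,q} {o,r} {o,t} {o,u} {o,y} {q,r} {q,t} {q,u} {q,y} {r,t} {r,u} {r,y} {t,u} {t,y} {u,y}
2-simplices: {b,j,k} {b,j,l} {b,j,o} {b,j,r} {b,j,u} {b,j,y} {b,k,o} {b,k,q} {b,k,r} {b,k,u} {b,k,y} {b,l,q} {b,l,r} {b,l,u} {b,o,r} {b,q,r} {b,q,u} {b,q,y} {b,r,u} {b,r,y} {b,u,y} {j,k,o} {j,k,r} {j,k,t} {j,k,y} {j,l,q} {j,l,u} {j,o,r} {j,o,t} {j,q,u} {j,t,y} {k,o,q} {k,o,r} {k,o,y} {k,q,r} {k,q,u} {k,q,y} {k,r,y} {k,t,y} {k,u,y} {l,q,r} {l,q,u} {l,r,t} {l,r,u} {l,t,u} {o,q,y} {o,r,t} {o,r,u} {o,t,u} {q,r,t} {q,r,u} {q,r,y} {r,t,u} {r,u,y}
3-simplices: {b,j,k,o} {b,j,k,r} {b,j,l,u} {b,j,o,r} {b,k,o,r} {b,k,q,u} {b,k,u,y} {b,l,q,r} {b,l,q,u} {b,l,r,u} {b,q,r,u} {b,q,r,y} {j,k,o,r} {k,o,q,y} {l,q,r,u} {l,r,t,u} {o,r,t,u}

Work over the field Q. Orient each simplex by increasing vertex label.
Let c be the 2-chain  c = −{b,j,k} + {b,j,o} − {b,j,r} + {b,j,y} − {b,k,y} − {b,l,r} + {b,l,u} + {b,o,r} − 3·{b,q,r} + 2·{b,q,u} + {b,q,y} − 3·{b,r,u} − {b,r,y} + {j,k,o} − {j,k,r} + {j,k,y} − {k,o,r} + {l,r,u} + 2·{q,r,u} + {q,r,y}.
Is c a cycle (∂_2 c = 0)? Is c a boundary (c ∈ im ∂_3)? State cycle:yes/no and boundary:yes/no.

cycle:yes boundary:no

n_0=10 n_1=43 n_2=54 n_3=17  [Q]
∂1: piv[bj,bk,bl,bo,bq,br,bt,bu,by] rk=9  ker:jk,jl,jo,jq,jr,jt,ju,jy,ko,kq,kr,kt,ku,ky,lo,lq,lr,lt,lu,oq,or,ot,ou,oy,qr,qt,qu,qy,rt,ru,ry,tu,ty,uy
∂2: piv[bjk,bjl,bjo,bjr,bju,bjy,bko,bkq,bkr,bku,bky,blq,blr,blu,bor,bqr,bqu,bqy,bru,bry,buy,jkt,jlq,jot,jty,koq,koy,lrt,ltu,ort,oru,qrt] rk=32  ker:jko,jkr,jky,jlu,jor,jqu,kor,kqr,kqu,kqy,kry,kty,kuy,lqr,lqu,lru,oqy,otu,qru,qry,rtu,ruy
∂3: piv[bjko,bjkr,bjlu,bjor,bkor,bkqu,bkuy,blqr,blqu,blru,bqru,bqry,koqy,lrtu,ortu] rk=15  ker:jkor,lqru
∂2c = 0
c vs im∂3: residual ≠ 0 ⇒ not boundary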